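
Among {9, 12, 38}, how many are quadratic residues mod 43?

(9/43) = +1 → QR.
(12/43) = -1 → non-residue.
(38/43) = +1 → QR.
Total quadratic residues among the 3: 2.

2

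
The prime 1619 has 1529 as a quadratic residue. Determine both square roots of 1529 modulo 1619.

346, 1273

Since 1619 ≡ 3 (mod 4), a square root of 1529 is 1529^((1619+1)/4) = 1529^405 mod 1619.
Repeated squaring: 1529^2≡5, 1529^4≡25, 1529^8≡625, 1529^16≡446, 1529^32≡1398, 1529^64≡271, 1529^128≡586, 1529^256≡168 (mod 1619).
1529^405 = 1529^(256+128+16+4+1) ≡ 346 (mod 1619).
Check: 346² = 119716 ≡ 1529 (mod 1619). The two roots are 346 and 1273.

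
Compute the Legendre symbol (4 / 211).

Euler's criterion: (4/211) ≡ 4^105 (mod 211).
4^2 ≡ 16 (mod 211)
4^4 ≡ 45 (mod 211)
4^8 ≡ 126 (mod 211)
4^16 ≡ 51 (mod 211)
4^32 ≡ 69 (mod 211)
4^64 ≡ 119 (mod 211)
4^105 = 4^(64+32+8+1) ≡ 1 (mod 211).
Result is 1, so (4/211) = 1.

1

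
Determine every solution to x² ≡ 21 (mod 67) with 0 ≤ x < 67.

17, 50

Since 67 ≡ 3 (mod 4), a square root of 21 is 21^((67+1)/4) = 21^17 mod 67.
Repeated squaring: 21^2≡39, 21^4≡47, 21^8≡65, 21^16≡4 (mod 67).
21^17 = 21^(16+1) ≡ 17 (mod 67).
Check: 17² = 289 ≡ 21 (mod 67). The two roots are 17 and 50.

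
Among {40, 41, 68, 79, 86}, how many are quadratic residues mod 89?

3

(40/89) = +1 → QR.
(41/89) = -1 → non-residue.
(68/89) = +1 → QR.
(79/89) = +1 → QR.
(86/89) = -1 → non-residue.
Total quadratic residues among the 5: 3.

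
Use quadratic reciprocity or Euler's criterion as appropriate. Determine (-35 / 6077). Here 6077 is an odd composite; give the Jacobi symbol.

-1

First reduce: -35 ≡ 6042 (mod 6077).
Pull out 2: since 6077 ≡ 5 (mod 8), (2/6077) = -1.
Reciprocity: 3021 ≡ 1 and 6077 ≡ 1 (mod 4), so (3021/6077) = +(6077/3021).
Reduce top mod 3021: now compute (35/3021).
Reciprocity: 35 ≡ 3 and 3021 ≡ 1 (mod 4), so (35/3021) = +(3021/35).
Reduce top mod 35: now compute (11/35).
Reciprocity: 11 ≡ 3 and 35 ≡ 3 (mod 4), so (11/35) = −(35/11).
Reduce top mod 11: now compute (2/11).
Pull out 2: since 11 ≡ 3 (mod 8), (2/11) = -1.
Reached (1/11) = 1. Collecting the sign flips along the way, the symbol is -1.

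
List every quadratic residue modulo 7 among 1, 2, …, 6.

1 2 4

Square k = 1,…,3 (k and 7−k give the same square):
1²=1, 2²=4, 3²≡2 (mod 7).
So the quadratic residues mod 7 are {1, 2, 4}.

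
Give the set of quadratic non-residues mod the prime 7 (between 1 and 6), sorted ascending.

3 5 6

Square k = 1,…,3 (k and 7−k give the same square):
1²=1, 2²=4, 3²≡2 (mod 7).
The residues are {1, 2, 4}; the non-residues are the remaining 3 nonzero classes.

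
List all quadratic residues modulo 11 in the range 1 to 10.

Square k = 1,…,5 (k and 11−k give the same square):
1²=1, 2²=4, 3²=9, 4²≡5, 5²≡3 (mod 11).
So the quadratic residues mod 11 are {1, 3, 4, 5, 9}.

1,3,4,5,9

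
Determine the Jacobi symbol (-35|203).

0

First reduce: -35 ≡ 168 (mod 203).
Pull out 2^3: since 203 ≡ 3 (mod 8), (2/203) = -1, so (2/203)^3 = -1.
Reciprocity: 21 ≡ 1 and 203 ≡ 3 (mod 4), so (21/203) = +(203/21).
Reduce top mod 21: now compute (14/21).
Pull out 2: since 21 ≡ 5 (mod 8), (2/21) = -1.
Reciprocity: 7 ≡ 3 and 21 ≡ 1 (mod 4), so (7/21) = +(21/7).
Reduce top mod 7: now compute (0/7).
Top reduces to 0: gcd > 1, so the symbol is 0.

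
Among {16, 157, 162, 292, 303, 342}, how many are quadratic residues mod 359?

(16/359) = +1 → QR.
(157/359) = -1 → non-residue.
(162/359) = +1 → QR.
(292/359) = +1 → QR.
(303/359) = +1 → QR.
(342/359) = -1 → non-residue.
Total quadratic residues among the 6: 4.

4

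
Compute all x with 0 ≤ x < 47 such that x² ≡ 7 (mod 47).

Since 47 ≡ 3 (mod 4), a square root of 7 is 7^((47+1)/4) = 7^12 mod 47.
Repeated squaring: 7^2≡2, 7^4≡4, 7^8≡16 (mod 47).
7^12 = 7^(8+4) ≡ 17 (mod 47).
Check: 17² = 289 ≡ 7 (mod 47). The two roots are 17 and 30.

17, 30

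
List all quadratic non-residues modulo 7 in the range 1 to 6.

Square k = 1,…,3 (k and 7−k give the same square):
1²=1, 2²=4, 3²≡2 (mod 7).
The residues are {1, 2, 4}; the non-residues are the remaining 3 nonzero classes.

3, 5, 6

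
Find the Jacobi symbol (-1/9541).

1

First reduce: -1 ≡ 9540 (mod 9541).
Pull out 2^2: since 9541 ≡ 5 (mod 8), (2/9541) = -1, so (2/9541)^2 = +1.
Reciprocity: 2385 ≡ 1 and 9541 ≡ 1 (mod 4), so (2385/9541) = +(9541/2385).
Reduce top mod 2385: now compute (1/2385).
Reached (1/2385) = 1. Collecting the sign flips along the way, the symbol is +1.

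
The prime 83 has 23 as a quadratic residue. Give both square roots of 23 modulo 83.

40, 43

Since 83 ≡ 3 (mod 4), a square root of 23 is 23^((83+1)/4) = 23^21 mod 83.
Repeated squaring: 23^2≡31, 23^4≡48, 23^8≡63, 23^16≡68 (mod 83).
23^21 = 23^(16+4+1) ≡ 40 (mod 83).
Check: 40² = 1600 ≡ 23 (mod 83). The two roots are 40 and 43.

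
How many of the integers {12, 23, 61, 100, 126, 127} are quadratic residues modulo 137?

3

(12/137) = -1 → non-residue.
(23/137) = -1 → non-residue.
(61/137) = +1 → QR.
(100/137) = +1 → QR.
(126/137) = +1 → QR.
(127/137) = -1 → non-residue.
Total quadratic residues among the 6: 3.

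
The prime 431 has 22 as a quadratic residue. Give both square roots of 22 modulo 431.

75, 356

Since 431 ≡ 3 (mod 4), a square root of 22 is 22^((431+1)/4) = 22^108 mod 431.
Repeated squaring: 22^2≡53, 22^4≡223, 22^8≡164, 22^16≡174, 22^32≡106, 22^64≡30 (mod 431).
22^108 = 22^(64+32+8+4) ≡ 75 (mod 431).
Check: 75² = 5625 ≡ 22 (mod 431). The two roots are 75 and 356.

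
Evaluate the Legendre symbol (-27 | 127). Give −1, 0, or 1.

Euler's criterion: (-27/127) ≡ 100^63 (mod 127).
100^2 ≡ 94 (mod 127)
100^4 ≡ 73 (mod 127)
100^8 ≡ 122 (mod 127)
100^16 ≡ 25 (mod 127)
100^32 ≡ 117 (mod 127)
100^63 = 100^(32+16+8+4+2+1) ≡ 1 (mod 127).
Result is 1, so (-27/127) = 1.

1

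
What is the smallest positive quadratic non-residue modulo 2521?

11

(2/2521) = +1, so 2 is a residue.
(3/2521) = +1, so 3 is a residue.
(4/2521) = +1, so 4 is a residue.
(5/2521) = +1, so 5 is a residue.
(6/2521) = +1, so 6 is a residue.
(7/2521) = +1, so 7 is a residue.
(8/2521) = +1, so 8 is a residue.
(9/2521) = +1, so 9 is a residue.
(10/2521) = +1, so 10 is a residue.
(11/2521) = −1, so 11 is the smallest positive non-residue mod 2521.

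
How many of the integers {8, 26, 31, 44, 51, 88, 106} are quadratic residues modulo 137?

3

(8/137) = +1 → QR.
(26/137) = -1 → non-residue.
(31/137) = -1 → non-residue.
(44/137) = +1 → QR.
(51/137) = -1 → non-residue.
(88/137) = +1 → QR.
(106/137) = -1 → non-residue.
Total quadratic residues among the 7: 3.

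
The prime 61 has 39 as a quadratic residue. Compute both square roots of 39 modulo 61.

61 ≡ 1 (mod 4), so we find a root by search.
Trying successive values, 10² = 100 ≡ 39 (mod 61). The other root is 61 − 10 = 51.

10, 51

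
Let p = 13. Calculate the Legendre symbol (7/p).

-1

Reciprocity: 7 ≡ 3 and 13 ≡ 1 (mod 4), so (7/13) = +(13/7).
Reduce top mod 7: now compute (6/7).
Pull out 2: since 7 ≡ 7 (mod 8), (2/7) = +1.
Reciprocity: 3 ≡ 3 and 7 ≡ 3 (mod 4), so (3/7) = −(7/3).
Reduce top mod 3: now compute (1/3).
Reached (1/3) = 1. Collecting the sign flips along the way, the symbol is -1.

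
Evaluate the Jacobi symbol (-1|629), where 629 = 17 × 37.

1

First reduce: -1 ≡ 628 (mod 629).
Pull out 2^2: since 629 ≡ 5 (mod 8), (2/629) = -1, so (2/629)^2 = +1.
Reciprocity: 157 ≡ 1 and 629 ≡ 1 (mod 4), so (157/629) = +(629/157).
Reduce top mod 157: now compute (1/157).
Reached (1/157) = 1. Collecting the sign flips along the way, the symbol is +1.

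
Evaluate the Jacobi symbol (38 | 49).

Pull out 2: since 49 ≡ 1 (mod 8), (2/49) = +1.
Reciprocity: 19 ≡ 3 and 49 ≡ 1 (mod 4), so (19/49) = +(49/19).
Reduce top mod 19: now compute (11/19).
Reciprocity: 11 ≡ 3 and 19 ≡ 3 (mod 4), so (11/19) = −(19/11).
Reduce top mod 11: now compute (8/11).
Pull out 2^3: since 11 ≡ 3 (mod 8), (2/11) = -1, so (2/11)^3 = -1.
Reached (1/11) = 1. Collecting the sign flips along the way, the symbol is +1.

1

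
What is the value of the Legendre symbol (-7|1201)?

First reduce: -7 ≡ 1194 (mod 1201).
Pull out 2: since 1201 ≡ 1 (mod 8), (2/1201) = +1.
Reciprocity: 597 ≡ 1 and 1201 ≡ 1 (mod 4), so (597/1201) = +(1201/597).
Reduce top mod 597: now compute (7/597).
Reciprocity: 7 ≡ 3 and 597 ≡ 1 (mod 4), so (7/597) = +(597/7).
Reduce top mod 7: now compute (2/7).
Pull out 2: since 7 ≡ 7 (mod 8), (2/7) = +1.
Reached (1/7) = 1. Collecting the sign flips along the way, the symbol is +1.

1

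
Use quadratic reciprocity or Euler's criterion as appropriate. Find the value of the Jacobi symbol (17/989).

Reciprocity: 17 ≡ 1 and 989 ≡ 1 (mod 4), so (17/989) = +(989/17).
Reduce top mod 17: now compute (3/17).
Reciprocity: 3 ≡ 3 and 17 ≡ 1 (mod 4), so (3/17) = +(17/3).
Reduce top mod 3: now compute (2/3).
Pull out 2: since 3 ≡ 3 (mod 8), (2/3) = -1.
Reached (1/3) = 1. Collecting the sign flips along the way, the symbol is -1.

-1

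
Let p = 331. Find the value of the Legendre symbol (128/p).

Euler's criterion: (128/331) ≡ 128^165 (mod 331).
128^2 ≡ 165 (mod 331)
128^4 ≡ 83 (mod 331)
128^8 ≡ 269 (mod 331)
128^16 ≡ 203 (mod 331)
128^32 ≡ 165 (mod 331)
128^64 ≡ 83 (mod 331)
128^128 ≡ 269 (mod 331)
128^165 = 128^(128+32+4+1) ≡ 330 (mod 331).
Result is 330 ≡ −1, so (128/331) = −1.

-1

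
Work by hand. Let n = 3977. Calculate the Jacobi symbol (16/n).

1

Pull out 2^4: since 3977 ≡ 1 (mod 8), (2/3977) = +1, so (2/3977)^4 = +1.
Reached (1/3977) = 1. Collecting the sign flips along the way, the symbol is +1.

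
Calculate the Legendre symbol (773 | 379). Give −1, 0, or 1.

-1

First reduce: 773 ≡ 15 (mod 379).
Reciprocity: 15 ≡ 3 and 379 ≡ 3 (mod 4), so (15/379) = −(379/15).
Reduce top mod 15: now compute (4/15).
Pull out 2^2: since 15 ≡ 7 (mod 8), (2/15) = +1, so (2/15)^2 = +1.
Reached (1/15) = 1. Collecting the sign flips along the way, the symbol is -1.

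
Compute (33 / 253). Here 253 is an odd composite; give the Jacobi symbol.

Reciprocity: 33 ≡ 1 and 253 ≡ 1 (mod 4), so (33/253) = +(253/33).
Reduce top mod 33: now compute (22/33).
Pull out 2: since 33 ≡ 1 (mod 8), (2/33) = +1.
Reciprocity: 11 ≡ 3 and 33 ≡ 1 (mod 4), so (11/33) = +(33/11).
Reduce top mod 11: now compute (0/11).
Top reduces to 0: gcd > 1, so the symbol is 0.

0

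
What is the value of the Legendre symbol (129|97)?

1

First reduce: 129 ≡ 32 (mod 97).
Pull out 2^5: since 97 ≡ 1 (mod 8), (2/97) = +1, so (2/97)^5 = +1.
Reached (1/97) = 1. Collecting the sign flips along the way, the symbol is +1.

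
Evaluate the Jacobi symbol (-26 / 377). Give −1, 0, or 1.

0

First reduce: -26 ≡ 351 (mod 377).
Reciprocity: 351 ≡ 3 and 377 ≡ 1 (mod 4), so (351/377) = +(377/351).
Reduce top mod 351: now compute (26/351).
Pull out 2: since 351 ≡ 7 (mod 8), (2/351) = +1.
Reciprocity: 13 ≡ 1 and 351 ≡ 3 (mod 4), so (13/351) = +(351/13).
Reduce top mod 13: now compute (0/13).
Top reduces to 0: gcd > 1, so the symbol is 0.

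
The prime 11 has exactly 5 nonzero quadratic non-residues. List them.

Square k = 1,…,5 (k and 11−k give the same square):
1²=1, 2²=4, 3²=9, 4²≡5, 5²≡3 (mod 11).
The residues are {1, 3, 4, 5, 9}; the non-residues are the remaining 5 nonzero classes.

2 6 7 8 10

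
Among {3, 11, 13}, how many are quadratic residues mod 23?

2

(3/23) = +1 → QR.
(11/23) = -1 → non-residue.
(13/23) = +1 → QR.
Total quadratic residues among the 3: 2.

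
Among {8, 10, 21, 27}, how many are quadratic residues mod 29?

(8/29) = -1 → non-residue.
(10/29) = -1 → non-residue.
(21/29) = -1 → non-residue.
(27/29) = -1 → non-residue.
Total quadratic residues among the 4: 0.

0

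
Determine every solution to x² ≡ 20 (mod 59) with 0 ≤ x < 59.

16, 43

Since 59 ≡ 3 (mod 4), a square root of 20 is 20^((59+1)/4) = 20^15 mod 59.
Repeated squaring: 20^2≡46, 20^4≡51, 20^8≡5 (mod 59).
20^15 = 20^(8+4+2+1) ≡ 16 (mod 59).
Check: 16² = 256 ≡ 20 (mod 59). The two roots are 16 and 43.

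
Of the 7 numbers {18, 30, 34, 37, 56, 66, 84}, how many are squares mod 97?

(18/97) = +1 → QR.
(30/97) = -1 → non-residue.
(34/97) = -1 → non-residue.
(37/97) = -1 → non-residue.
(56/97) = -1 → non-residue.
(66/97) = +1 → QR.
(84/97) = -1 → non-residue.
Total quadratic residues among the 7: 2.

2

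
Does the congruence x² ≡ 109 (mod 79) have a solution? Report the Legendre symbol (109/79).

-1

First reduce: 109 ≡ 30 (mod 79).
Pull out 2: since 79 ≡ 7 (mod 8), (2/79) = +1.
Reciprocity: 15 ≡ 3 and 79 ≡ 3 (mod 4), so (15/79) = −(79/15).
Reduce top mod 15: now compute (4/15).
Pull out 2^2: since 15 ≡ 7 (mod 8), (2/15) = +1, so (2/15)^2 = +1.
Reached (1/15) = 1. Collecting the sign flips along the way, the symbol is -1.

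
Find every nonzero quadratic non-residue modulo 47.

5 10 11 13 15 19 20 22 23 26 29 30 31 33 35 38 39 40 41 43 44 45 46

Square k = 1,…,23 (k and 47−k give the same square):
1²=1, 2²=4, 3²=9, 4²=16, 5²=25, 6²=36, 7²≡2, 8²≡17, 9²≡34, 10²≡6, 11²≡27, 12²≡3, 13²≡28, 14²≡8, 15²≡37, 16²≡21, 17²≡7, 18²≡42, 19²≡32, 20²≡24, 21²≡18, 22²≡14, 23²≡12 (mod 47).
The residues are {1, 2, 3, 4, 6, 7, 8, 9, 12, 14, 16, 17, 18, 21, 24, 25, 27, 28, 32, 34, 36, 37, 42}; the non-residues are the remaining 23 nonzero classes.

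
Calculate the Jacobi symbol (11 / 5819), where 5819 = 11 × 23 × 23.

Reciprocity: 11 ≡ 3 and 5819 ≡ 3 (mod 4), so (11/5819) = −(5819/11).
Reduce top mod 11: now compute (0/11).
Top reduces to 0: gcd > 1, so the symbol is 0.

0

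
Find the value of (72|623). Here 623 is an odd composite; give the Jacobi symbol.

Pull out 2^3: since 623 ≡ 7 (mod 8), (2/623) = +1, so (2/623)^3 = +1.
Reciprocity: 9 ≡ 1 and 623 ≡ 3 (mod 4), so (9/623) = +(623/9).
Reduce top mod 9: now compute (2/9).
Pull out 2: since 9 ≡ 1 (mod 8), (2/9) = +1.
Reached (1/9) = 1. Collecting the sign flips along the way, the symbol is +1.

1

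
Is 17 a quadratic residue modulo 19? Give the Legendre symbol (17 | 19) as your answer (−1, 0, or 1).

Reciprocity: 17 ≡ 1 and 19 ≡ 3 (mod 4), so (17/19) = +(19/17).
Reduce top mod 17: now compute (2/17).
Pull out 2: since 17 ≡ 1 (mod 8), (2/17) = +1.
Reached (1/17) = 1. Collecting the sign flips along the way, the symbol is +1.

1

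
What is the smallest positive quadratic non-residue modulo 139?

(2/139) = −1, so 2 is the smallest positive non-residue mod 139.

2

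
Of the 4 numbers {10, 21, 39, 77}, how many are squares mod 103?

0

(10/103) = -1 → non-residue.
(21/103) = -1 → non-residue.
(39/103) = -1 → non-residue.
(77/103) = -1 → non-residue.
Total quadratic residues among the 4: 0.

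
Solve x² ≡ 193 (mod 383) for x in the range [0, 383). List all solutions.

24, 359

Since 383 ≡ 3 (mod 4), a square root of 193 is 193^((383+1)/4) = 193^96 mod 383.
Repeated squaring: 193^2≡98, 193^4≡29, 193^8≡75, 193^16≡263, 193^32≡229, 193^64≡353 (mod 383).
193^96 = 193^(64+32) ≡ 24 (mod 383).
Check: 24² = 576 ≡ 193 (mod 383). The two roots are 24 and 359.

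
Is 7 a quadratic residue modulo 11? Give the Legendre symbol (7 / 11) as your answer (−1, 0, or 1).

-1

Reciprocity: 7 ≡ 3 and 11 ≡ 3 (mod 4), so (7/11) = −(11/7).
Reduce top mod 7: now compute (4/7).
Pull out 2^2: since 7 ≡ 7 (mod 8), (2/7) = +1, so (2/7)^2 = +1.
Reached (1/7) = 1. Collecting the sign flips along the way, the symbol is -1.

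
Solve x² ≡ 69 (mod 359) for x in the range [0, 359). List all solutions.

147, 212

Since 359 ≡ 3 (mod 4), a square root of 69 is 69^((359+1)/4) = 69^90 mod 359.
Repeated squaring: 69^2≡94, 69^4≡220, 69^8≡294, 69^16≡276, 69^32≡68, 69^64≡316 (mod 359).
69^90 = 69^(64+16+8+2) ≡ 147 (mod 359).
Check: 147² = 21609 ≡ 69 (mod 359). The two roots are 147 and 212.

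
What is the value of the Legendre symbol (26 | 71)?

Euler's criterion: (26/71) ≡ 26^35 (mod 71).
26^2 ≡ 37 (mod 71)
26^4 ≡ 20 (mod 71)
26^8 ≡ 45 (mod 71)
26^16 ≡ 37 (mod 71)
26^32 ≡ 20 (mod 71)
26^35 = 26^(32+2+1) ≡ 70 (mod 71).
Result is 70 ≡ −1, so (26/71) = −1.

-1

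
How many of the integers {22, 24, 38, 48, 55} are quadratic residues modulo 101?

2

(22/101) = +1 → QR.
(24/101) = +1 → QR.
(38/101) = -1 → non-residue.
(48/101) = -1 → non-residue.
(55/101) = -1 → non-residue.
Total quadratic residues among the 5: 2.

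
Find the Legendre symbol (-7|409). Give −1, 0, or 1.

-1

Euler's criterion: (-7/409) ≡ 402^204 (mod 409).
402^2 ≡ 49 (mod 409)
402^4 ≡ 356 (mod 409)
402^8 ≡ 355 (mod 409)
402^16 ≡ 53 (mod 409)
402^32 ≡ 355 (mod 409)
402^64 ≡ 53 (mod 409)
402^128 ≡ 355 (mod 409)
402^204 = 402^(128+64+8+4) ≡ 408 (mod 409).
Result is 408 ≡ −1, so (-7/409) = −1.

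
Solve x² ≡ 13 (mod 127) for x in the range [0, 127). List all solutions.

34, 93

Since 127 ≡ 3 (mod 4), a square root of 13 is 13^((127+1)/4) = 13^32 mod 127.
Repeated squaring: 13^2≡42, 13^4≡113, 13^8≡69, 13^16≡62, 13^32≡34 (mod 127).
13^32 = 13^(32) ≡ 34 (mod 127).
Check: 34² = 1156 ≡ 13 (mod 127). The two roots are 34 and 93.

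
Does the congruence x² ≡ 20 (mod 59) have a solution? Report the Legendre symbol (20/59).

1

Pull out 2^2: since 59 ≡ 3 (mod 8), (2/59) = -1, so (2/59)^2 = +1.
Reciprocity: 5 ≡ 1 and 59 ≡ 3 (mod 4), so (5/59) = +(59/5).
Reduce top mod 5: now compute (4/5).
Pull out 2^2: since 5 ≡ 5 (mod 8), (2/5) = -1, so (2/5)^2 = +1.
Reached (1/5) = 1. Collecting the sign flips along the way, the symbol is +1.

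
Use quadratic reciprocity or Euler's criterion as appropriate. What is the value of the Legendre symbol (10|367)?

Euler's criterion: (10/367) ≡ 10^183 (mod 367).
10^2 ≡ 100 (mod 367)
10^4 ≡ 91 (mod 367)
10^8 ≡ 207 (mod 367)
10^16 ≡ 277 (mod 367)
10^32 ≡ 26 (mod 367)
10^64 ≡ 309 (mod 367)
10^128 ≡ 61 (mod 367)
10^183 = 10^(128+32+16+4+2+1) ≡ 366 (mod 367).
Result is 366 ≡ −1, so (10/367) = −1.

-1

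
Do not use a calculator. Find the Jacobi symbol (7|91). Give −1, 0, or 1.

0

Reciprocity: 7 ≡ 3 and 91 ≡ 3 (mod 4), so (7/91) = −(91/7).
Reduce top mod 7: now compute (0/7).
Top reduces to 0: gcd > 1, so the symbol is 0.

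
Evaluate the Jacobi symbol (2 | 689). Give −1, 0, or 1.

Pull out 2: since 689 ≡ 1 (mod 8), (2/689) = +1.
Reached (1/689) = 1. Collecting the sign flips along the way, the symbol is +1.

1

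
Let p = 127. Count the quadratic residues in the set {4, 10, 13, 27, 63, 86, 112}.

2

(4/127) = +1 → QR.
(10/127) = -1 → non-residue.
(13/127) = +1 → QR.
(27/127) = -1 → non-residue.
(63/127) = -1 → non-residue.
(86/127) = -1 → non-residue.
(112/127) = -1 → non-residue.
Total quadratic residues among the 7: 2.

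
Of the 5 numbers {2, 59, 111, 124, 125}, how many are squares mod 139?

(2/139) = -1 → non-residue.
(59/139) = -1 → non-residue.
(111/139) = -1 → non-residue.
(124/139) = +1 → QR.
(125/139) = +1 → QR.
Total quadratic residues among the 5: 2.

2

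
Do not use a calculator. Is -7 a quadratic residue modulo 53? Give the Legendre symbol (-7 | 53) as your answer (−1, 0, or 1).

1

Euler's criterion: (-7/53) ≡ 46^26 (mod 53).
46^2 ≡ 49 (mod 53)
46^4 ≡ 16 (mod 53)
46^8 ≡ 44 (mod 53)
46^16 ≡ 28 (mod 53)
46^26 = 46^(16+8+2) ≡ 1 (mod 53).
Result is 1, so (-7/53) = 1.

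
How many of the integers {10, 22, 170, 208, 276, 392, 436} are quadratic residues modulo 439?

6

(10/439) = +1 → QR.
(22/439) = +1 → QR.
(170/439) = -1 → non-residue.
(208/439) = +1 → QR.
(276/439) = +1 → QR.
(392/439) = +1 → QR.
(436/439) = +1 → QR.
Total quadratic residues among the 7: 6.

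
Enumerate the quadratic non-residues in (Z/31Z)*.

3 6 11 12 13 15 17 21 22 23 24 26 27 29 30

Square k = 1,…,15 (k and 31−k give the same square):
1²=1, 2²=4, 3²=9, 4²=16, 5²=25, 6²≡5, 7²≡18, 8²≡2, 9²≡19, 10²≡7, 11²≡28, 12²≡20, 13²≡14, 14²≡10, 15²≡8 (mod 31).
The residues are {1, 2, 4, 5, 7, 8, 9, 10, 14, 16, 18, 19, 20, 25, 28}; the non-residues are the remaining 15 nonzero classes.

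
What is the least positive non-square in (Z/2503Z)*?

(2/2503) = +1, so 2 is a residue.
(3/2503) = −1, so 3 is the smallest positive non-residue mod 2503.

3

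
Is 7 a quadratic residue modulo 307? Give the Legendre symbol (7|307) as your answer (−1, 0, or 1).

Reciprocity: 7 ≡ 3 and 307 ≡ 3 (mod 4), so (7/307) = −(307/7).
Reduce top mod 7: now compute (6/7).
Pull out 2: since 7 ≡ 7 (mod 8), (2/7) = +1.
Reciprocity: 3 ≡ 3 and 7 ≡ 3 (mod 4), so (3/7) = −(7/3).
Reduce top mod 3: now compute (1/3).
Reached (1/3) = 1. Collecting the sign flips along the way, the symbol is +1.

1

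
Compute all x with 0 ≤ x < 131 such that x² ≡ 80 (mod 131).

39, 92

Since 131 ≡ 3 (mod 4), a square root of 80 is 80^((131+1)/4) = 80^33 mod 131.
Repeated squaring: 80^2≡112, 80^4≡99, 80^8≡107, 80^16≡52, 80^32≡84 (mod 131).
80^33 = 80^(32+1) ≡ 39 (mod 131).
Check: 39² = 1521 ≡ 80 (mod 131). The two roots are 39 and 92.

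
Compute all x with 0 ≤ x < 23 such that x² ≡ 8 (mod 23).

10, 13

Since 23 ≡ 3 (mod 4), a square root of 8 is 8^((23+1)/4) = 8^6 mod 23.
Repeated squaring: 8^2≡18, 8^4≡2 (mod 23).
8^6 = 8^(4+2) ≡ 13 (mod 23).
Check: 13² = 169 ≡ 8 (mod 23). The two roots are 10 and 13.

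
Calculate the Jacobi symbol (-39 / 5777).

First reduce: -39 ≡ 5738 (mod 5777).
Pull out 2: since 5777 ≡ 1 (mod 8), (2/5777) = +1.
Reciprocity: 2869 ≡ 1 and 5777 ≡ 1 (mod 4), so (2869/5777) = +(5777/2869).
Reduce top mod 2869: now compute (39/2869).
Reciprocity: 39 ≡ 3 and 2869 ≡ 1 (mod 4), so (39/2869) = +(2869/39).
Reduce top mod 39: now compute (22/39).
Pull out 2: since 39 ≡ 7 (mod 8), (2/39) = +1.
Reciprocity: 11 ≡ 3 and 39 ≡ 3 (mod 4), so (11/39) = −(39/11).
Reduce top mod 11: now compute (6/11).
Pull out 2: since 11 ≡ 3 (mod 8), (2/11) = -1.
Reciprocity: 3 ≡ 3 and 11 ≡ 3 (mod 4), so (3/11) = −(11/3).
Reduce top mod 3: now compute (2/3).
Pull out 2: since 3 ≡ 3 (mod 8), (2/3) = -1.
Reached (1/3) = 1. Collecting the sign flips along the way, the symbol is +1.

1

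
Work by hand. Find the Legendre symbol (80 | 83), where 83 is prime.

-1

Pull out 2^4: since 83 ≡ 3 (mod 8), (2/83) = -1, so (2/83)^4 = +1.
Reciprocity: 5 ≡ 1 and 83 ≡ 3 (mod 4), so (5/83) = +(83/5).
Reduce top mod 5: now compute (3/5).
Reciprocity: 3 ≡ 3 and 5 ≡ 1 (mod 4), so (3/5) = +(5/3).
Reduce top mod 3: now compute (2/3).
Pull out 2: since 3 ≡ 3 (mod 8), (2/3) = -1.
Reached (1/3) = 1. Collecting the sign flips along the way, the symbol is -1.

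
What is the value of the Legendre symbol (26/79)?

Pull out 2: since 79 ≡ 7 (mod 8), (2/79) = +1.
Reciprocity: 13 ≡ 1 and 79 ≡ 3 (mod 4), so (13/79) = +(79/13).
Reduce top mod 13: now compute (1/13).
Reached (1/13) = 1. Collecting the sign flips along the way, the symbol is +1.

1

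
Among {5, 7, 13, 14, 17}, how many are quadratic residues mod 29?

(5/29) = +1 → QR.
(7/29) = +1 → QR.
(13/29) = +1 → QR.
(14/29) = -1 → non-residue.
(17/29) = -1 → non-residue.
Total quadratic residues among the 5: 3.

3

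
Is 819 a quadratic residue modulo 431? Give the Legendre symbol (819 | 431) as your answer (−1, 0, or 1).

1

First reduce: 819 ≡ 388 (mod 431).
Pull out 2^2: since 431 ≡ 7 (mod 8), (2/431) = +1, so (2/431)^2 = +1.
Reciprocity: 97 ≡ 1 and 431 ≡ 3 (mod 4), so (97/431) = +(431/97).
Reduce top mod 97: now compute (43/97).
Reciprocity: 43 ≡ 3 and 97 ≡ 1 (mod 4), so (43/97) = +(97/43).
Reduce top mod 43: now compute (11/43).
Reciprocity: 11 ≡ 3 and 43 ≡ 3 (mod 4), so (11/43) = −(43/11).
Reduce top mod 11: now compute (10/11).
Pull out 2: since 11 ≡ 3 (mod 8), (2/11) = -1.
Reciprocity: 5 ≡ 1 and 11 ≡ 3 (mod 4), so (5/11) = +(11/5).
Reduce top mod 5: now compute (1/5).
Reached (1/5) = 1. Collecting the sign flips along the way, the symbol is +1.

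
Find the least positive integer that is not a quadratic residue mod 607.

(2/607) = +1, so 2 is a residue.
(3/607) = −1, so 3 is the smallest positive non-residue mod 607.

3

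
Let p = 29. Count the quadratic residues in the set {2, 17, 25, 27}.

(2/29) = -1 → non-residue.
(17/29) = -1 → non-residue.
(25/29) = +1 → QR.
(27/29) = -1 → non-residue.
Total quadratic residues among the 4: 1.

1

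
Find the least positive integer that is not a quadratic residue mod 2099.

2

(2/2099) = −1, so 2 is the smallest positive non-residue mod 2099.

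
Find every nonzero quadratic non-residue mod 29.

Square k = 1,…,14 (k and 29−k give the same square):
1²=1, 2²=4, 3²=9, 4²=16, 5²=25, 6²≡7, 7²≡20, 8²≡6, 9²≡23, 10²≡13, 11²≡5, 12²≡28, 13²≡24, 14²≡22 (mod 29).
The residues are {1, 4, 5, 6, 7, 9, 13, 16, 20, 22, 23, 24, 25, 28}; the non-residues are the remaining 14 nonzero classes.

2, 3, 8, 10, 11, 12, 14, 15, 17, 18, 19, 21, 26, 27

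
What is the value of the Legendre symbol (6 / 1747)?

Pull out 2: since 1747 ≡ 3 (mod 8), (2/1747) = -1.
Reciprocity: 3 ≡ 3 and 1747 ≡ 3 (mod 4), so (3/1747) = −(1747/3).
Reduce top mod 3: now compute (1/3).
Reached (1/3) = 1. Collecting the sign flips along the way, the symbol is +1.

1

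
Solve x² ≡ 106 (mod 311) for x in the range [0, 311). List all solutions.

Since 311 ≡ 3 (mod 4), a square root of 106 is 106^((311+1)/4) = 106^78 mod 311.
Repeated squaring: 106^2≡40, 106^4≡45, 106^8≡159, 106^16≡90, 106^32≡14, 106^64≡196 (mod 311).
106^78 = 106^(64+8+4+2) ≡ 130 (mod 311).
Check: 130² = 16900 ≡ 106 (mod 311). The two roots are 130 and 181.

130, 181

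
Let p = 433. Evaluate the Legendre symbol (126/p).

Euler's criterion: (126/433) ≡ 126^216 (mod 433).
126^2 ≡ 288 (mod 433)
126^4 ≡ 241 (mod 433)
126^8 ≡ 59 (mod 433)
126^16 ≡ 17 (mod 433)
126^32 ≡ 289 (mod 433)
126^64 ≡ 385 (mod 433)
126^128 ≡ 139 (mod 433)
126^216 = 126^(128+64+16+8) ≡ 432 (mod 433).
Result is 432 ≡ −1, so (126/433) = −1.

-1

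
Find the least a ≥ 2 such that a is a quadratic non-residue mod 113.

(2/113) = +1, so 2 is a residue.
(3/113) = −1, so 3 is the smallest positive non-residue mod 113.

3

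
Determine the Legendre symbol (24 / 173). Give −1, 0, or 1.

1

Euler's criterion: (24/173) ≡ 24^86 (mod 173).
24^2 ≡ 57 (mod 173)
24^4 ≡ 135 (mod 173)
24^8 ≡ 60 (mod 173)
24^16 ≡ 140 (mod 173)
24^32 ≡ 51 (mod 173)
24^64 ≡ 6 (mod 173)
24^86 = 24^(64+16+4+2) ≡ 1 (mod 173).
Result is 1, so (24/173) = 1.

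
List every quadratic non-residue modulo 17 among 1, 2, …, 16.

Square k = 1,…,8 (k and 17−k give the same square):
1²=1, 2²=4, 3²=9, 4²=16, 5²≡8, 6²≡2, 7²≡15, 8²≡13 (mod 17).
The residues are {1, 2, 4, 8, 9, 13, 15, 16}; the non-residues are the remaining 8 nonzero classes.

3, 5, 6, 7, 10, 11, 12, 14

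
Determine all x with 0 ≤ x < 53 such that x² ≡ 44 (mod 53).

16, 37

53 ≡ 1 (mod 4), so we find a root by search.
Trying successive values, 16² = 256 ≡ 44 (mod 53). The other root is 53 − 16 = 37.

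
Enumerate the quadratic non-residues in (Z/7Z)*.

Square k = 1,…,3 (k and 7−k give the same square):
1²=1, 2²=4, 3²≡2 (mod 7).
The residues are {1, 2, 4}; the non-residues are the remaining 3 nonzero classes.

3, 5, 6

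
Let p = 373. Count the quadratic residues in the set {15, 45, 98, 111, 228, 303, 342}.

3

(15/373) = -1 → non-residue.
(45/373) = -1 → non-residue.
(98/373) = -1 → non-residue.
(111/373) = +1 → QR.
(228/373) = -1 → non-residue.
(303/373) = +1 → QR.
(342/373) = +1 → QR.
Total quadratic residues among the 7: 3.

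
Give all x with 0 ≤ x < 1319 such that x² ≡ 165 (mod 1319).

Since 1319 ≡ 3 (mod 4), a square root of 165 is 165^((1319+1)/4) = 165^330 mod 1319.
Repeated squaring: 165^2≡845, 165^4≡446, 165^8≡1066, 165^16≡697, 165^32≡417, 165^64≡1100, 165^128≡477, 165^256≡661 (mod 1319).
165^330 = 165^(256+64+8+2) ≡ 196 (mod 1319).
Check: 196² = 38416 ≡ 165 (mod 1319). The two roots are 196 and 1123.

196, 1123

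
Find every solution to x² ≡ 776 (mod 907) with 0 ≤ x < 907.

233, 674

Since 907 ≡ 3 (mod 4), a square root of 776 is 776^((907+1)/4) = 776^227 mod 907.
Repeated squaring: 776^2≡835, 776^4≡649, 776^8≡353, 776^16≡350, 776^32≡55, 776^64≡304, 776^128≡809 (mod 907).
776^227 = 776^(128+64+32+2+1) ≡ 233 (mod 907).
Check: 233² = 54289 ≡ 776 (mod 907). The two roots are 233 and 674.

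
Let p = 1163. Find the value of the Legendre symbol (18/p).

Pull out 2: since 1163 ≡ 3 (mod 8), (2/1163) = -1.
Reciprocity: 9 ≡ 1 and 1163 ≡ 3 (mod 4), so (9/1163) = +(1163/9).
Reduce top mod 9: now compute (2/9).
Pull out 2: since 9 ≡ 1 (mod 8), (2/9) = +1.
Reached (1/9) = 1. Collecting the sign flips along the way, the symbol is -1.

-1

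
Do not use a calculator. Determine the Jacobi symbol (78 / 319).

1

Pull out 2: since 319 ≡ 7 (mod 8), (2/319) = +1.
Reciprocity: 39 ≡ 3 and 319 ≡ 3 (mod 4), so (39/319) = −(319/39).
Reduce top mod 39: now compute (7/39).
Reciprocity: 7 ≡ 3 and 39 ≡ 3 (mod 4), so (7/39) = −(39/7).
Reduce top mod 7: now compute (4/7).
Pull out 2^2: since 7 ≡ 7 (mod 8), (2/7) = +1, so (2/7)^2 = +1.
Reached (1/7) = 1. Collecting the sign flips along the way, the symbol is +1.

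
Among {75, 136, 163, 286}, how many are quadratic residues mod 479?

2

(75/479) = +1 → QR.
(136/479) = -1 → non-residue.
(163/479) = +1 → QR.
(286/479) = -1 → non-residue.
Total quadratic residues among the 4: 2.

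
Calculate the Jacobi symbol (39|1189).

-1

Reciprocity: 39 ≡ 3 and 1189 ≡ 1 (mod 4), so (39/1189) = +(1189/39).
Reduce top mod 39: now compute (19/39).
Reciprocity: 19 ≡ 3 and 39 ≡ 3 (mod 4), so (19/39) = −(39/19).
Reduce top mod 19: now compute (1/19).
Reached (1/19) = 1. Collecting the sign flips along the way, the symbol is -1.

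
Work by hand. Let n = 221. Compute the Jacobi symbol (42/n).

1

Pull out 2: since 221 ≡ 5 (mod 8), (2/221) = -1.
Reciprocity: 21 ≡ 1 and 221 ≡ 1 (mod 4), so (21/221) = +(221/21).
Reduce top mod 21: now compute (11/21).
Reciprocity: 11 ≡ 3 and 21 ≡ 1 (mod 4), so (11/21) = +(21/11).
Reduce top mod 11: now compute (10/11).
Pull out 2: since 11 ≡ 3 (mod 8), (2/11) = -1.
Reciprocity: 5 ≡ 1 and 11 ≡ 3 (mod 4), so (5/11) = +(11/5).
Reduce top mod 5: now compute (1/5).
Reached (1/5) = 1. Collecting the sign flips along the way, the symbol is +1.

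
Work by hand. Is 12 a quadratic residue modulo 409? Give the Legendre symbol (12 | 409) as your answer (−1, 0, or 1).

1

Pull out 2^2: since 409 ≡ 1 (mod 8), (2/409) = +1, so (2/409)^2 = +1.
Reciprocity: 3 ≡ 3 and 409 ≡ 1 (mod 4), so (3/409) = +(409/3).
Reduce top mod 3: now compute (1/3).
Reached (1/3) = 1. Collecting the sign flips along the way, the symbol is +1.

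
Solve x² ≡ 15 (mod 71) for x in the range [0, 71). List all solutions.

Since 71 ≡ 3 (mod 4), a square root of 15 is 15^((71+1)/4) = 15^18 mod 71.
Repeated squaring: 15^2≡12, 15^4≡2, 15^8≡4, 15^16≡16 (mod 71).
15^18 = 15^(16+2) ≡ 50 (mod 71).
Check: 50² = 2500 ≡ 15 (mod 71). The two roots are 21 and 50.

21, 50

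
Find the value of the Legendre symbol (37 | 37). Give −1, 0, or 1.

First reduce: 37 ≡ 0 (mod 37).
Top reduces to 0: gcd > 1, so the symbol is 0.

0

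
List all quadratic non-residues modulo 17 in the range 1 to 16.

3 5 6 7 10 11 12 14

Square k = 1,…,8 (k and 17−k give the same square):
1²=1, 2²=4, 3²=9, 4²=16, 5²≡8, 6²≡2, 7²≡15, 8²≡13 (mod 17).
The residues are {1, 2, 4, 8, 9, 13, 15, 16}; the non-residues are the remaining 8 nonzero classes.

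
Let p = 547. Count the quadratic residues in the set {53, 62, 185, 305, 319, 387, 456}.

6

(53/547) = +1 → QR.
(62/547) = +1 → QR.
(185/547) = +1 → QR.
(305/547) = +1 → QR.
(319/547) = +1 → QR.
(387/547) = -1 → non-residue.
(456/547) = +1 → QR.
Total quadratic residues among the 7: 6.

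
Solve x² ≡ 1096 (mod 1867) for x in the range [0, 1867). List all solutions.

Since 1867 ≡ 3 (mod 4), a square root of 1096 is 1096^((1867+1)/4) = 1096^467 mod 1867.
Repeated squaring: 1096^2≡735, 1096^4≡662, 1096^8≡1366, 1096^16≡823, 1096^32≡1475, 1096^64≡570, 1096^128≡42, 1096^256≡1764 (mod 1867).
1096^467 = 1096^(256+128+64+16+2+1) ≡ 630 (mod 1867).
Check: 630² = 396900 ≡ 1096 (mod 1867). The two roots are 630 and 1237.

630, 1237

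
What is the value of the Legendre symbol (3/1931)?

1

Reciprocity: 3 ≡ 3 and 1931 ≡ 3 (mod 4), so (3/1931) = −(1931/3).
Reduce top mod 3: now compute (2/3).
Pull out 2: since 3 ≡ 3 (mod 8), (2/3) = -1.
Reached (1/3) = 1. Collecting the sign flips along the way, the symbol is +1.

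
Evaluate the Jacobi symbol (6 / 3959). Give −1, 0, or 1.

Pull out 2: since 3959 ≡ 7 (mod 8), (2/3959) = +1.
Reciprocity: 3 ≡ 3 and 3959 ≡ 3 (mod 4), so (3/3959) = −(3959/3).
Reduce top mod 3: now compute (2/3).
Pull out 2: since 3 ≡ 3 (mod 8), (2/3) = -1.
Reached (1/3) = 1. Collecting the sign flips along the way, the symbol is +1.

1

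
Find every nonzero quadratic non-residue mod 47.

Square k = 1,…,23 (k and 47−k give the same square):
1²=1, 2²=4, 3²=9, 4²=16, 5²=25, 6²=36, 7²≡2, 8²≡17, 9²≡34, 10²≡6, 11²≡27, 12²≡3, 13²≡28, 14²≡8, 15²≡37, 16²≡21, 17²≡7, 18²≡42, 19²≡32, 20²≡24, 21²≡18, 22²≡14, 23²≡12 (mod 47).
The residues are {1, 2, 3, 4, 6, 7, 8, 9, 12, 14, 16, 17, 18, 21, 24, 25, 27, 28, 32, 34, 36, 37, 42}; the non-residues are the remaining 23 nonzero classes.

5,10,11,13,15,19,20,22,23,26,29,30,31,33,35,38,39,40,41,43,44,45,46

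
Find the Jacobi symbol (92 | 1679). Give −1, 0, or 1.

Pull out 2^2: since 1679 ≡ 7 (mod 8), (2/1679) = +1, so (2/1679)^2 = +1.
Reciprocity: 23 ≡ 3 and 1679 ≡ 3 (mod 4), so (23/1679) = −(1679/23).
Reduce top mod 23: now compute (0/23).
Top reduces to 0: gcd > 1, so the symbol is 0.

0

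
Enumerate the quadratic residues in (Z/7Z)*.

Square k = 1,…,3 (k and 7−k give the same square):
1²=1, 2²=4, 3²≡2 (mod 7).
So the quadratic residues mod 7 are {1, 2, 4}.

1 2 4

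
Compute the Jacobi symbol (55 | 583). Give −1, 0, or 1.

Reciprocity: 55 ≡ 3 and 583 ≡ 3 (mod 4), so (55/583) = −(583/55).
Reduce top mod 55: now compute (33/55).
Reciprocity: 33 ≡ 1 and 55 ≡ 3 (mod 4), so (33/55) = +(55/33).
Reduce top mod 33: now compute (22/33).
Pull out 2: since 33 ≡ 1 (mod 8), (2/33) = +1.
Reciprocity: 11 ≡ 3 and 33 ≡ 1 (mod 4), so (11/33) = +(33/11).
Reduce top mod 11: now compute (0/11).
Top reduces to 0: gcd > 1, so the symbol is 0.

0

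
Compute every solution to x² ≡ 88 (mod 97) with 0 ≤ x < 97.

31, 66

97 ≡ 1 (mod 4), so we find a root by search.
Trying successive values, 31² = 961 ≡ 88 (mod 97). The other root is 97 − 31 = 66.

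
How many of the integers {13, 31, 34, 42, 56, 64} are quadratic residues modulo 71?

(13/71) = -1 → non-residue.
(31/71) = -1 → non-residue.
(34/71) = -1 → non-residue.
(42/71) = -1 → non-residue.
(56/71) = -1 → non-residue.
(64/71) = +1 → QR.
Total quadratic residues among the 6: 1.

1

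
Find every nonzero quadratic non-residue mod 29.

Square k = 1,…,14 (k and 29−k give the same square):
1²=1, 2²=4, 3²=9, 4²=16, 5²=25, 6²≡7, 7²≡20, 8²≡6, 9²≡23, 10²≡13, 11²≡5, 12²≡28, 13²≡24, 14²≡22 (mod 29).
The residues are {1, 4, 5, 6, 7, 9, 13, 16, 20, 22, 23, 24, 25, 28}; the non-residues are the remaining 14 nonzero classes.

2,3,8,10,11,12,14,15,17,18,19,21,26,27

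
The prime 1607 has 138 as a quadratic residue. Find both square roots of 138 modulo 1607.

592, 1015

Since 1607 ≡ 3 (mod 4), a square root of 138 is 138^((1607+1)/4) = 138^402 mod 1607.
Repeated squaring: 138^2≡1367, 138^4≡1355, 138^8≡831, 138^16≡1158, 138^32≡726, 138^64≡1587, 138^128≡400, 138^256≡907 (mod 1607).
138^402 = 138^(256+128+16+2) ≡ 592 (mod 1607).
Check: 592² = 350464 ≡ 138 (mod 1607). The two roots are 592 and 1015.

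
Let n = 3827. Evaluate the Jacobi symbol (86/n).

Pull out 2: since 3827 ≡ 3 (mod 8), (2/3827) = -1.
Reciprocity: 43 ≡ 3 and 3827 ≡ 3 (mod 4), so (43/3827) = −(3827/43).
Reduce top mod 43: now compute (0/43).
Top reduces to 0: gcd > 1, so the symbol is 0.

0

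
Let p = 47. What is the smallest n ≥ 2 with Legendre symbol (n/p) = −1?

(2/47) = +1, so 2 is a residue.
(3/47) = +1, so 3 is a residue.
(4/47) = +1, so 4 is a residue.
(5/47) = −1, so 5 is the smallest positive non-residue mod 47.

5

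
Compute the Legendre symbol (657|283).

First reduce: 657 ≡ 91 (mod 283).
Reciprocity: 91 ≡ 3 and 283 ≡ 3 (mod 4), so (91/283) = −(283/91).
Reduce top mod 91: now compute (10/91).
Pull out 2: since 91 ≡ 3 (mod 8), (2/91) = -1.
Reciprocity: 5 ≡ 1 and 91 ≡ 3 (mod 4), so (5/91) = +(91/5).
Reduce top mod 5: now compute (1/5).
Reached (1/5) = 1. Collecting the sign flips along the way, the symbol is +1.

1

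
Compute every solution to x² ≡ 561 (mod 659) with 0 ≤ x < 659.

Since 659 ≡ 3 (mod 4), a square root of 561 is 561^((659+1)/4) = 561^165 mod 659.
Repeated squaring: 561^2≡378, 561^4≡540, 561^8≡322, 561^16≡221, 561^32≡75, 561^64≡353, 561^128≡58 (mod 659).
561^165 = 561^(128+32+4+1) ≡ 539 (mod 659).
Check: 539² = 290521 ≡ 561 (mod 659). The two roots are 120 and 539.

120, 539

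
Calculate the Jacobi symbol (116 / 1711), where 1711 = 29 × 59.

0

Pull out 2^2: since 1711 ≡ 7 (mod 8), (2/1711) = +1, so (2/1711)^2 = +1.
Reciprocity: 29 ≡ 1 and 1711 ≡ 3 (mod 4), so (29/1711) = +(1711/29).
Reduce top mod 29: now compute (0/29).
Top reduces to 0: gcd > 1, so the symbol is 0.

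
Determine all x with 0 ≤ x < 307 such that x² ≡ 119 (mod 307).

Since 307 ≡ 3 (mod 4), a square root of 119 is 119^((307+1)/4) = 119^77 mod 307.
Repeated squaring: 119^2≡39, 119^4≡293, 119^8≡196, 119^16≡41, 119^32≡146, 119^64≡133 (mod 307).
119^77 = 119^(64+8+4+1) ≡ 160 (mod 307).
Check: 160² = 25600 ≡ 119 (mod 307). The two roots are 147 and 160.

147, 160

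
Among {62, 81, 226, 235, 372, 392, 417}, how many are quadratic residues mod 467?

(62/467) = +1 → QR.
(81/467) = +1 → QR.
(226/467) = -1 → non-residue.
(235/467) = -1 → non-residue.
(372/467) = -1 → non-residue.
(392/467) = -1 → non-residue.
(417/467) = +1 → QR.
Total quadratic residues among the 7: 3.

3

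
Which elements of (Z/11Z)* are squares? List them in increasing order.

1, 3, 4, 5, 9

Square k = 1,…,5 (k and 11−k give the same square):
1²=1, 2²=4, 3²=9, 4²≡5, 5²≡3 (mod 11).
So the quadratic residues mod 11 are {1, 3, 4, 5, 9}.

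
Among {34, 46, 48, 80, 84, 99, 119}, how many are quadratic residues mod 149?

3

(34/149) = -1 → non-residue.
(46/149) = +1 → QR.
(48/149) = -1 → non-residue.
(80/149) = +1 → QR.
(84/149) = -1 → non-residue.
(99/149) = -1 → non-residue.
(119/149) = +1 → QR.
Total quadratic residues among the 7: 3.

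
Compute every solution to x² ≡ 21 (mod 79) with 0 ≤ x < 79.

Since 79 ≡ 3 (mod 4), a square root of 21 is 21^((79+1)/4) = 21^20 mod 79.
Repeated squaring: 21^2≡46, 21^4≡62, 21^8≡52, 21^16≡18 (mod 79).
21^20 = 21^(16+4) ≡ 10 (mod 79).
Check: 10² = 100 ≡ 21 (mod 79). The two roots are 10 and 69.

10, 69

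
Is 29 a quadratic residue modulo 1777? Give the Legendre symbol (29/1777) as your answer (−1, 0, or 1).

Reciprocity: 29 ≡ 1 and 1777 ≡ 1 (mod 4), so (29/1777) = +(1777/29).
Reduce top mod 29: now compute (8/29).
Pull out 2^3: since 29 ≡ 5 (mod 8), (2/29) = -1, so (2/29)^3 = -1.
Reached (1/29) = 1. Collecting the sign flips along the way, the symbol is -1.

-1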